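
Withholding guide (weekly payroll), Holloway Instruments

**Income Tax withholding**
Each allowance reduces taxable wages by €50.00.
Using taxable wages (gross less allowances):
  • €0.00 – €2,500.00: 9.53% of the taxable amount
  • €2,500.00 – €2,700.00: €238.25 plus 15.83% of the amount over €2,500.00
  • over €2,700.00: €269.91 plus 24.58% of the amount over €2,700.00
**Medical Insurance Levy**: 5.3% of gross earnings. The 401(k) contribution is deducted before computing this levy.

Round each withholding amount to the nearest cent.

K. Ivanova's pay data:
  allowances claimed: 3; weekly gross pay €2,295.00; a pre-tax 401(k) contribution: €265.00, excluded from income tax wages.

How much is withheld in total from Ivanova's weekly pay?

€286.75

Income Tax: taxable = €2,295.00 − €265.00 − 3×€50.00 = €1,880.00
  9.53% × €1,880.00 = €179.16
Medical Insurance Levy: 5.3% × €2,030.00 = €107.59
Total: €179.16 + €107.59 = €286.75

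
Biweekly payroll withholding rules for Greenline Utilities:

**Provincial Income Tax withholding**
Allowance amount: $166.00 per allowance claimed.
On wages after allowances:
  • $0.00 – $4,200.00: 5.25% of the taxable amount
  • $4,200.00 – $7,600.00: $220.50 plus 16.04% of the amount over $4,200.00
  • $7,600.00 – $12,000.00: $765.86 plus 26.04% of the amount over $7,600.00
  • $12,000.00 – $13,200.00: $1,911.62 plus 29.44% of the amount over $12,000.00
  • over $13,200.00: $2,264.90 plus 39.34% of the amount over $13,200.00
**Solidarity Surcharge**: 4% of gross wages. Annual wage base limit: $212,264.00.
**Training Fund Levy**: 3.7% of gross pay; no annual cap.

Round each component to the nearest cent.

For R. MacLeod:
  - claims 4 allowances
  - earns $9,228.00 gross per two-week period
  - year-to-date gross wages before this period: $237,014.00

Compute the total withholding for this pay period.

$1,358.33

Provincial Income Tax: taxable = $9,228.00 − 4×$166.00 = $8,564.00
  $765.86 + 26.04% × ($8,564.00 − $7,600.00) = $765.86 + 26.04% × $964.00 = $1,016.89
Solidarity Surcharge: YTD $237,014.00 ≥ cap $212,264.00 → $0.00
Training Fund Levy: 3.7% × $9,228.00 = $341.44
Total: $1,016.89 + $0.00 + $341.44 = $1,358.33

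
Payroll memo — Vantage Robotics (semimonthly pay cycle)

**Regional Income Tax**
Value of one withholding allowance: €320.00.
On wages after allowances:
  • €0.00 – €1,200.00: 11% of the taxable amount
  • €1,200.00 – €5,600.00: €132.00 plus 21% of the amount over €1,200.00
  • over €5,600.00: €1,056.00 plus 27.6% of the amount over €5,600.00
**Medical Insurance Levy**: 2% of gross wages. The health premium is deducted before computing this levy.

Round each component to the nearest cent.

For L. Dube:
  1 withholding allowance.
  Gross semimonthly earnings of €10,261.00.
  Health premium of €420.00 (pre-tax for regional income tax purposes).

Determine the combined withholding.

Regional Income Tax: taxable = €10,261.00 − €420.00 − 1×€320.00 = €9,521.00
  €1,056.00 + 27.6% × (€9,521.00 − €5,600.00) = €1,056.00 + 27.6% × €3,921.00 = €2,138.20
Medical Insurance Levy: 2% × €9,841.00 = €196.82
Total: €2,138.20 + €196.82 = €2,335.02

€2,335.02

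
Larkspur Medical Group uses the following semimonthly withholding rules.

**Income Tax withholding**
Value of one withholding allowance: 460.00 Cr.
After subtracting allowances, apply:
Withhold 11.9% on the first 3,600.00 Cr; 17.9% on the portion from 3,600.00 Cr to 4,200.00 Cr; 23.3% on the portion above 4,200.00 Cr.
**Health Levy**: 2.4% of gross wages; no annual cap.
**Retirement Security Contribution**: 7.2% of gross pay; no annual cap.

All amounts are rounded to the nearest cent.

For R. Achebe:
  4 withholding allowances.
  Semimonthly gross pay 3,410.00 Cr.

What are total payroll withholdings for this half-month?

514.19 Cr

Income Tax: taxable = 3,410.00 Cr − 4×460.00 Cr = 1,570.00 Cr
  11.9% × 1,570.00 Cr = 186.83 Cr
Health Levy: 2.4% × 3,410.00 Cr = 81.84 Cr
Retirement Security Contribution: 7.2% × 3,410.00 Cr = 245.52 Cr
Total: 186.83 Cr + 81.84 Cr + 245.52 Cr = 514.19 Cr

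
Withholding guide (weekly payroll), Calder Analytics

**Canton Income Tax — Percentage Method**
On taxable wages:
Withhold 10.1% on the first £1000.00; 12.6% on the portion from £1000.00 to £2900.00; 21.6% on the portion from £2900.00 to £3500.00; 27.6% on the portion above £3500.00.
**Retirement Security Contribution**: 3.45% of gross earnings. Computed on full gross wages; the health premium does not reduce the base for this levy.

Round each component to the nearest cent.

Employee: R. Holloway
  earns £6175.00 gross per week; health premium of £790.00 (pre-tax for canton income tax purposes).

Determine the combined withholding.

Canton Income Tax: taxable = £6175.00 − £790.00 = £5385.00
  £470.00 + 27.6% × (£5385.00 − £3500.00) = £470.00 + 27.6% × £1885.00 = £990.26
Retirement Security Contribution: 3.45% × £6175.00 = £213.04
Total: £990.26 + £213.04 = £1203.30

£1203.30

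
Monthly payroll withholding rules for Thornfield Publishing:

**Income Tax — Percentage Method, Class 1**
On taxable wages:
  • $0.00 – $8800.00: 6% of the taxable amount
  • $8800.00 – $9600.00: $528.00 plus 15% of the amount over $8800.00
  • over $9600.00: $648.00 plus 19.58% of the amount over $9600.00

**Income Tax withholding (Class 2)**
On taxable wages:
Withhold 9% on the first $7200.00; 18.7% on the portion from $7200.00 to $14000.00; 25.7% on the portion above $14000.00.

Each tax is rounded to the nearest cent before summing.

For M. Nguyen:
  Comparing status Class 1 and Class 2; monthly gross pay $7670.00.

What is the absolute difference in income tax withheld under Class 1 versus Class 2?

Income Tax (Class 1): taxable = $7670.00
  6% × $7670.00 = $460.20
Income Tax (Class 2): taxable = $7670.00
  $648.00 + 18.7% × ($7670.00 − $7200.00) = $648.00 + 18.7% × $470.00 = $735.89
Difference: |$460.20 − $735.89| = $275.69 (higher under Class 2)

$275.69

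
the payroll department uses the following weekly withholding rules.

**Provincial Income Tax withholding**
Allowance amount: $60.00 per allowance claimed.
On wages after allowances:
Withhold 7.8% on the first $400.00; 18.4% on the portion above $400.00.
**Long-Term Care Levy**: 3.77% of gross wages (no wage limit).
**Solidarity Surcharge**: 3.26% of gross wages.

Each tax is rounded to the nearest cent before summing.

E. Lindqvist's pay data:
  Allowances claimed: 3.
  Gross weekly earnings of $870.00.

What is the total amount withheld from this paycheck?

$145.72

Provincial Income Tax: taxable = $870.00 − 3×$60.00 = $690.00
  $31.20 + 18.4% × ($690.00 − $400.00) = $31.20 + 18.4% × $290.00 = $84.56
Long-Term Care Levy: 3.77% × $870.00 = $32.80
Solidarity Surcharge: 3.26% × $870.00 = $28.36
Total: $84.56 + $32.80 + $28.36 = $145.72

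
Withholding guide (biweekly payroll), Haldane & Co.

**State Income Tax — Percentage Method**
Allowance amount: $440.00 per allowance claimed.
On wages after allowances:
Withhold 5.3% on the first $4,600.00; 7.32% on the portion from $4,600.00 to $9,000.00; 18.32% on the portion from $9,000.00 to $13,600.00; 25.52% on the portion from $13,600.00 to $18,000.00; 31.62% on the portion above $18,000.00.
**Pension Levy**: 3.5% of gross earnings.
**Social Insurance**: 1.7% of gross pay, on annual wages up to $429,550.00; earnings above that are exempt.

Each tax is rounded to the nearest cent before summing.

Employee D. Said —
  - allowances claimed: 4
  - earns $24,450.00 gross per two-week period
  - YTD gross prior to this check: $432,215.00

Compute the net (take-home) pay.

State Income Tax: taxable = $24,450.00 − 4×$440.00 = $22,690.00
  $2,531.48 + 31.62% × ($22,690.00 − $18,000.00) = $2,531.48 + 31.62% × $4,690.00 = $4,014.46
Pension Levy: 3.5% × $24,450.00 = $855.75
Social Insurance: YTD $432,215.00 ≥ cap $429,550.00 → $0.00
Total withheld: $4,014.46 + $855.75 + $0.00 = $4,870.21
Net pay: $24,450.00 − $4,870.21 = $19,579.79

$19,579.79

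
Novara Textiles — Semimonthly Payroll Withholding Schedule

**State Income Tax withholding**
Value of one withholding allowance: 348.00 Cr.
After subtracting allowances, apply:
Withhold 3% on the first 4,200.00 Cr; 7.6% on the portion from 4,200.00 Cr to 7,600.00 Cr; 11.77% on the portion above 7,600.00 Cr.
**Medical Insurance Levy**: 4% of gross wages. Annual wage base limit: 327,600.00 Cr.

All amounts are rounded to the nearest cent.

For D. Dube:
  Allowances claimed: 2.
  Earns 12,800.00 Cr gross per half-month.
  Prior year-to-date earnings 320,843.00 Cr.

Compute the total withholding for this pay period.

State Income Tax: taxable = 12,800.00 Cr − 2×348.00 Cr = 12,104.00 Cr
  384.40 Cr + 11.77% × (12,104.00 Cr − 7,600.00 Cr) = 384.40 Cr + 11.77% × 4,504.00 Cr = 914.52 Cr
Medical Insurance Levy: cap 327,600.00 Cr − YTD 320,843.00 Cr = 6,757.00 Cr subject; 4% × 6,757.00 Cr = 270.28 Cr
Total: 914.52 Cr + 270.28 Cr = 1,184.80 Cr

1,184.80 Cr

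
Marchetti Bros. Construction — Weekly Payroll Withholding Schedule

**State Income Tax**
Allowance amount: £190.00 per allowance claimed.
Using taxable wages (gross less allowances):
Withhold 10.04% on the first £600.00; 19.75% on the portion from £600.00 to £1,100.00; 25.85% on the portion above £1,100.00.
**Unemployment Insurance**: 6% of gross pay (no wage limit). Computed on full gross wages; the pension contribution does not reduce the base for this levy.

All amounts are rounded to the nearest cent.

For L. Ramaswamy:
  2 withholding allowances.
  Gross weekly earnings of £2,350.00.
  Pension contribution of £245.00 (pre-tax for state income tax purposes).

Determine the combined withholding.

State Income Tax: taxable = £2,350.00 − £245.00 − 2×£190.00 = £1,725.00
  £158.99 + 25.85% × (£1,725.00 − £1,100.00) = £158.99 + 25.85% × £625.00 = £320.55
Unemployment Insurance: 6% × £2,350.00 = £141.00
Total: £320.55 + £141.00 = £461.55

£461.55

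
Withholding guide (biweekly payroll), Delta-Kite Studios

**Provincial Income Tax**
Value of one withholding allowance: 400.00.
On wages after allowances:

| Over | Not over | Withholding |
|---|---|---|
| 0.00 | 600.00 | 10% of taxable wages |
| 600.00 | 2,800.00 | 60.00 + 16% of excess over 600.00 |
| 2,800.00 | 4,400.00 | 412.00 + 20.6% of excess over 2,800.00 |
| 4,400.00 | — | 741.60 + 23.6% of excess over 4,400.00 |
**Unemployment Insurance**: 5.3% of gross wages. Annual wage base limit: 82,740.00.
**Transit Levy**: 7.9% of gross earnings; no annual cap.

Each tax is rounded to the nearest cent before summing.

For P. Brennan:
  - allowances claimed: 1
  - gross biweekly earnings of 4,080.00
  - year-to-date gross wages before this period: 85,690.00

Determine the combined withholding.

Provincial Income Tax: taxable = 4,080.00 − 1×400.00 = 3,680.00
  412.00 + 20.6% × (3,680.00 − 2,800.00) = 412.00 + 20.6% × 880.00 = 593.28
Unemployment Insurance: YTD 85,690.00 ≥ cap 82,740.00 → 0.00
Transit Levy: 7.9% × 4,080.00 = 322.32
Total: 593.28 + 0.00 + 322.32 = 915.60

915.60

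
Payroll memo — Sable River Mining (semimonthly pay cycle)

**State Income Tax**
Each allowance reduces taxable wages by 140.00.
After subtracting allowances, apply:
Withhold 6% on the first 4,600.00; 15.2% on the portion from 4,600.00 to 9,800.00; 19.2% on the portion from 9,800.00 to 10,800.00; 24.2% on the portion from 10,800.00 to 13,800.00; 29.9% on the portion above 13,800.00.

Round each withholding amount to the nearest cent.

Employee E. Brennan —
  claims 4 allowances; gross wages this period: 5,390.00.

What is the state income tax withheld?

State Income Tax: taxable = 5,390.00 − 4×140.00 = 4,830.00
  276.00 + 15.2% × (4,830.00 − 4,600.00) = 276.00 + 15.2% × 230.00 = 310.96

310.96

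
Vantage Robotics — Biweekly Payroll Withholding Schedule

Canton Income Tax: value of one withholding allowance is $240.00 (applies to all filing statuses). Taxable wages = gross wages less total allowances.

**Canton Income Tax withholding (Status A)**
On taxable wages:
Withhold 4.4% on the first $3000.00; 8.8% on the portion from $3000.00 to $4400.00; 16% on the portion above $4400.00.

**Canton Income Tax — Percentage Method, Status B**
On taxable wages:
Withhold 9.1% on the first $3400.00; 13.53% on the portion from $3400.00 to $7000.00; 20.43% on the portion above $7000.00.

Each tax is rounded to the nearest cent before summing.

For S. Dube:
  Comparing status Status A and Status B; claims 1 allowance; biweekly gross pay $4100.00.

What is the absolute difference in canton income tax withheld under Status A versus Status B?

Canton Income Tax (Status A): taxable = $4100.00 − 1×$240.00 = $3860.00
  $132.00 + 8.8% × ($3860.00 − $3000.00) = $132.00 + 8.8% × $860.00 = $207.68
Canton Income Tax (Status B): taxable = $4100.00 − 1×$240.00 = $3860.00
  $309.40 + 13.53% × ($3860.00 − $3400.00) = $309.40 + 13.53% × $460.00 = $371.64
Difference: |$207.68 − $371.64| = $163.96 (higher under Status B)

$163.96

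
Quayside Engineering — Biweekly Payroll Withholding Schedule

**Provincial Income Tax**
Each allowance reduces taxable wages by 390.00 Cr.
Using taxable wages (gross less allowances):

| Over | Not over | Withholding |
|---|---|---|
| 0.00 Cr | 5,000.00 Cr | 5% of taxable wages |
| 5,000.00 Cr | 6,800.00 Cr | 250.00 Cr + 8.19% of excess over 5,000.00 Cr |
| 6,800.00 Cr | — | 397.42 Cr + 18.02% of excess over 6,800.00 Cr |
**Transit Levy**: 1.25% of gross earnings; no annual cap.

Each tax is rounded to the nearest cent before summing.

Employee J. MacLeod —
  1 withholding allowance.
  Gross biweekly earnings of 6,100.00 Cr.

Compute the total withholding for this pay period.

Provincial Income Tax: taxable = 6,100.00 Cr − 1×390.00 Cr = 5,710.00 Cr
  250.00 Cr + 8.19% × (5,710.00 Cr − 5,000.00 Cr) = 250.00 Cr + 8.19% × 710.00 Cr = 308.15 Cr
Transit Levy: 1.25% × 6,100.00 Cr = 76.25 Cr
Total: 308.15 Cr + 76.25 Cr = 384.40 Cr

384.40 Cr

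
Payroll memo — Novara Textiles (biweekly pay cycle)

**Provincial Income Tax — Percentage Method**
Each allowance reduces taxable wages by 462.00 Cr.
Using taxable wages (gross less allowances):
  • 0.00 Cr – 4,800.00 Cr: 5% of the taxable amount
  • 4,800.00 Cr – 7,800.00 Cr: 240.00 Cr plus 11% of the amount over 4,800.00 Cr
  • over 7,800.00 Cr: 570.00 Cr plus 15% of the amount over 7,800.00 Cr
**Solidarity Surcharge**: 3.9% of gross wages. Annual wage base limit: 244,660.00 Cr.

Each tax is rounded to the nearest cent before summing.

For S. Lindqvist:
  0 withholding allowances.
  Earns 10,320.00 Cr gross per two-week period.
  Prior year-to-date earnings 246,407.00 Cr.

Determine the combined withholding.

948.00 Cr

Provincial Income Tax: taxable = 10,320.00 Cr
  570.00 Cr + 15% × (10,320.00 Cr − 7,800.00 Cr) = 570.00 Cr + 15% × 2,520.00 Cr = 948.00 Cr
Solidarity Surcharge: YTD 246,407.00 Cr ≥ cap 244,660.00 Cr → 0.00 Cr
Total: 948.00 Cr + 0.00 Cr = 948.00 Cr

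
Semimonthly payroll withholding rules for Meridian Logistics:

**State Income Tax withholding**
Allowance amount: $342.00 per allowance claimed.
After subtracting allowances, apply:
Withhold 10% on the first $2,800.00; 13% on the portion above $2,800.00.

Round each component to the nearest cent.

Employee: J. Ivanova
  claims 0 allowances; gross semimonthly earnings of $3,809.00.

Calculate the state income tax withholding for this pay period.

State Income Tax: taxable = $3,809.00
  $280.00 + 13% × ($3,809.00 − $2,800.00) = $280.00 + 13% × $1,009.00 = $411.17

$411.17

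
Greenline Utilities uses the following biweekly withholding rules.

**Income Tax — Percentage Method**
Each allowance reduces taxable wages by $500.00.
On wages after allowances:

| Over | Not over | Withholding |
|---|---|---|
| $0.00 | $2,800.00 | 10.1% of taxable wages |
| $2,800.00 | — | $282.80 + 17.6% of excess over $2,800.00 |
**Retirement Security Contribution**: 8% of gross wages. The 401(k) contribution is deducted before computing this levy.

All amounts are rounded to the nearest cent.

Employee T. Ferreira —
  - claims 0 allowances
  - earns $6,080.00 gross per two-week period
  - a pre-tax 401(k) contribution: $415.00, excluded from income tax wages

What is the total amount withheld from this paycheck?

Income Tax: taxable = $6,080.00 − $415.00 = $5,665.00
  $282.80 + 17.6% × ($5,665.00 − $2,800.00) = $282.80 + 17.6% × $2,865.00 = $787.04
Retirement Security Contribution: 8% × $5,665.00 = $453.20
Total: $787.04 + $453.20 = $1,240.24

$1,240.24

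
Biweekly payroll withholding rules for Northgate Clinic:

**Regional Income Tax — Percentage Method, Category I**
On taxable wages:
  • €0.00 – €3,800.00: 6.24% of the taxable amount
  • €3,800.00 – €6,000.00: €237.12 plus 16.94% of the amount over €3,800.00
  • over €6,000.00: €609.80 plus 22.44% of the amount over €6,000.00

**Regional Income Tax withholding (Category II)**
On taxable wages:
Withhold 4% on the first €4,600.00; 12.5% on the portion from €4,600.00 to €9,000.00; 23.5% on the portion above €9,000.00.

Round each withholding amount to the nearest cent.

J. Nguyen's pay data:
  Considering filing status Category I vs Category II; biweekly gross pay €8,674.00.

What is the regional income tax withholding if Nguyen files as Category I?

€1,209.85

Regional Income Tax (Category I): taxable = €8,674.00
  €609.80 + 22.44% × (€8,674.00 − €6,000.00) = €609.80 + 22.44% × €2,674.00 = €1,209.85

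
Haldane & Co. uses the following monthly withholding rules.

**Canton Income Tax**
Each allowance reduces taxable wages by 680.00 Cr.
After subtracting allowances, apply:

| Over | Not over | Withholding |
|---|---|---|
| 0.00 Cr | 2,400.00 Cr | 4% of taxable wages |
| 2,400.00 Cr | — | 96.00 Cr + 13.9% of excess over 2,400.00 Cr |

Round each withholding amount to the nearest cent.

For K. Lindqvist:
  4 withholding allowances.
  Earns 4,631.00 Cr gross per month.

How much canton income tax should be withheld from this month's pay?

Canton Income Tax: taxable = 4,631.00 Cr − 4×680.00 Cr = 1,911.00 Cr
  4% × 1,911.00 Cr = 76.44 Cr

76.44 Cr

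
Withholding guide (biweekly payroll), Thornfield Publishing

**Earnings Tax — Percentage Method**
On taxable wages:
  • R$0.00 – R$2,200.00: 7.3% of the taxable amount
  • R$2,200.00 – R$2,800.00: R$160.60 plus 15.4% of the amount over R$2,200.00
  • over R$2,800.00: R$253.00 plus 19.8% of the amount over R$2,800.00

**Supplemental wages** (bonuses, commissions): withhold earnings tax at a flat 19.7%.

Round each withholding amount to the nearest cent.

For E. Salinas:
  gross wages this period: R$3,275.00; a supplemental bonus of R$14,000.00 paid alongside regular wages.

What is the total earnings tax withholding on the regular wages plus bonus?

Earnings Tax: taxable = R$3,275.00
  R$253.00 + 19.8% × (R$3,275.00 − R$2,800.00) = R$253.00 + 19.8% × R$475.00 = R$347.05
Supplemental (19.7% flat on bonus): 19.7% × R$14,000.00 = R$2,758.00
Total earnings tax: R$347.05 + R$2,758.00 = R$3,105.05

R$3,105.05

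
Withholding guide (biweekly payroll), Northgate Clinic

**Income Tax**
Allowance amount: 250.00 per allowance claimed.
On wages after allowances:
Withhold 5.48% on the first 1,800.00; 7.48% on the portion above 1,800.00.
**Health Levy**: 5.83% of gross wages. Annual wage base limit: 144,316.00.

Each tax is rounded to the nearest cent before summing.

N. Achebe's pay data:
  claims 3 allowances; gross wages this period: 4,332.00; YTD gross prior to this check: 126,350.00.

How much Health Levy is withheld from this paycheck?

Health Levy: 5.83% × 4,332.00 = 252.56

252.56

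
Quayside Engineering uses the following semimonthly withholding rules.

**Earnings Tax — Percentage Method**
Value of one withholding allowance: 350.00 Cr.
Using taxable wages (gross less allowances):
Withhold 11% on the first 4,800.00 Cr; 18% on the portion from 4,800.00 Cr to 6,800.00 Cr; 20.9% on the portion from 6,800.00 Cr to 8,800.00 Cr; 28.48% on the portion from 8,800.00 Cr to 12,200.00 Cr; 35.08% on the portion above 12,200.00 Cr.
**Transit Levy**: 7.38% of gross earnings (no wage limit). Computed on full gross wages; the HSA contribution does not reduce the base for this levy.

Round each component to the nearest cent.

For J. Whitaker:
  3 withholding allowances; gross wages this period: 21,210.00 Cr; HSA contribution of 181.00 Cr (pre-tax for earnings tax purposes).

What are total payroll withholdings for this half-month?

Earnings Tax: taxable = 21,210.00 Cr − 181.00 Cr − 3×350.00 Cr = 19,979.00 Cr
  2,274.32 Cr + 35.08% × (19,979.00 Cr − 12,200.00 Cr) = 2,274.32 Cr + 35.08% × 7,779.00 Cr = 5,003.19 Cr
Transit Levy: 7.38% × 21,210.00 Cr = 1,565.30 Cr
Total: 5,003.19 Cr + 1,565.30 Cr = 6,568.49 Cr

6,568.49 Cr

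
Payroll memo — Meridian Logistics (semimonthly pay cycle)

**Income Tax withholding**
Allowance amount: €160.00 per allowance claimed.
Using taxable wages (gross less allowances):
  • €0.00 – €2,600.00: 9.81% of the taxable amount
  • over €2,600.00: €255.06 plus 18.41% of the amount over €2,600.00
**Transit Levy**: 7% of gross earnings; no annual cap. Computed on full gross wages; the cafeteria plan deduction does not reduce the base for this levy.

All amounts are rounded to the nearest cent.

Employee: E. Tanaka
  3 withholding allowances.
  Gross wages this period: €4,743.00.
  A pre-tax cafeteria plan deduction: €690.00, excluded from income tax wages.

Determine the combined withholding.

€766.20

Income Tax: taxable = €4,743.00 − €690.00 − 3×€160.00 = €3,573.00
  €255.06 + 18.41% × (€3,573.00 − €2,600.00) = €255.06 + 18.41% × €973.00 = €434.19
Transit Levy: 7% × €4,743.00 = €332.01
Total: €434.19 + €332.01 = €766.20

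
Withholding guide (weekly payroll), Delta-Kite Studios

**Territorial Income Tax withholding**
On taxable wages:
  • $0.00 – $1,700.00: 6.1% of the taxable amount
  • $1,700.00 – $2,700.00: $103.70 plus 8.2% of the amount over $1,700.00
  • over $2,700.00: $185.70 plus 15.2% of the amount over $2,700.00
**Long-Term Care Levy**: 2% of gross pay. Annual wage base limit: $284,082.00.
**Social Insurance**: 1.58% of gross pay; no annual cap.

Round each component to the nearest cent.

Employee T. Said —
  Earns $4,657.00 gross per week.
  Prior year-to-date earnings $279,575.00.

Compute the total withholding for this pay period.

$646.88

Territorial Income Tax: taxable = $4,657.00
  $185.70 + 15.2% × ($4,657.00 − $2,700.00) = $185.70 + 15.2% × $1,957.00 = $483.16
Long-Term Care Levy: cap $284,082.00 − YTD $279,575.00 = $4,507.00 subject; 2% × $4,507.00 = $90.14
Social Insurance: 1.58% × $4,657.00 = $73.58
Total: $483.16 + $90.14 + $73.58 = $646.88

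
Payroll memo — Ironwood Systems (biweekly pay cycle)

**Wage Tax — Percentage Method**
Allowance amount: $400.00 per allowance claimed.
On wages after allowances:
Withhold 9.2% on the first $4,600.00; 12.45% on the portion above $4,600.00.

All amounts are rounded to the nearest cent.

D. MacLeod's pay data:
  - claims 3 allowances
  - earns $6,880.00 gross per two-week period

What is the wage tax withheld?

$557.66

Wage Tax: taxable = $6,880.00 − 3×$400.00 = $5,680.00
  $423.20 + 12.45% × ($5,680.00 − $4,600.00) = $423.20 + 12.45% × $1,080.00 = $557.66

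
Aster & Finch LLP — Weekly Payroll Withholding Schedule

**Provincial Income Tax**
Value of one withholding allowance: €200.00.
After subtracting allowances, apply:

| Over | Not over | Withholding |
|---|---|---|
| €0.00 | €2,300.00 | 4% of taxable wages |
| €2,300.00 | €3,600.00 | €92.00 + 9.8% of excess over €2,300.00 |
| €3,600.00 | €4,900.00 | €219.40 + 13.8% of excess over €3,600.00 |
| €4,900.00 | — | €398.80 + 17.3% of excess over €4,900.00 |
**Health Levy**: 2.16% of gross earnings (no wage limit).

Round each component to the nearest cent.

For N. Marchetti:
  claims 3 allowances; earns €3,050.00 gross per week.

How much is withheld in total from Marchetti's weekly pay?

Provincial Income Tax: taxable = €3,050.00 − 3×€200.00 = €2,450.00
  €92.00 + 9.8% × (€2,450.00 − €2,300.00) = €92.00 + 9.8% × €150.00 = €106.70
Health Levy: 2.16% × €3,050.00 = €65.88
Total: €106.70 + €65.88 = €172.58

€172.58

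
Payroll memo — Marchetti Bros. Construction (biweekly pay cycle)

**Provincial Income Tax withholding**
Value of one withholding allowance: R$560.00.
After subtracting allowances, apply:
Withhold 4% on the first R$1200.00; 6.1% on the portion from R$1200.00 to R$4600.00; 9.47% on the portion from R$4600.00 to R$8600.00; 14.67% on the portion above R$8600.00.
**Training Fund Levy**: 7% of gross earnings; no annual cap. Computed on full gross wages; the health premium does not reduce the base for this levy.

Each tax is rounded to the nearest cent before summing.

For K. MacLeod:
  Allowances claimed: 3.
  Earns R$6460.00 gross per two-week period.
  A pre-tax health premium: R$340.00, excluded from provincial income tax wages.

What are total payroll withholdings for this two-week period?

R$697.84

Provincial Income Tax: taxable = R$6460.00 − R$340.00 − 3×R$560.00 = R$4440.00
  R$48.00 + 6.1% × (R$4440.00 − R$1200.00) = R$48.00 + 6.1% × R$3240.00 = R$245.64
Training Fund Levy: 7% × R$6460.00 = R$452.20
Total: R$245.64 + R$452.20 = R$697.84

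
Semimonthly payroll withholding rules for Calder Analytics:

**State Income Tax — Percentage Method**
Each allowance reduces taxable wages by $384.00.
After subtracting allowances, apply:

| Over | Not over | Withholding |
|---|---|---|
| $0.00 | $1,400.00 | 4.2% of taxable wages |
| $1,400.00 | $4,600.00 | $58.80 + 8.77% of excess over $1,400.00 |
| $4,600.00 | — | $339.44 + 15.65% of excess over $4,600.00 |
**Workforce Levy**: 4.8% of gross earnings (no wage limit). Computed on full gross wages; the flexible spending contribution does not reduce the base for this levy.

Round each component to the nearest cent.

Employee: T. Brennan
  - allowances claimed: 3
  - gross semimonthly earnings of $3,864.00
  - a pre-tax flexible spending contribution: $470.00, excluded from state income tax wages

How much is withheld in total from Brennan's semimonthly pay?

State Income Tax: taxable = $3,864.00 − $470.00 − 3×$384.00 = $2,242.00
  $58.80 + 8.77% × ($2,242.00 − $1,400.00) = $58.80 + 8.77% × $842.00 = $132.64
Workforce Levy: 4.8% × $3,864.00 = $185.47
Total: $132.64 + $185.47 = $318.11

$318.11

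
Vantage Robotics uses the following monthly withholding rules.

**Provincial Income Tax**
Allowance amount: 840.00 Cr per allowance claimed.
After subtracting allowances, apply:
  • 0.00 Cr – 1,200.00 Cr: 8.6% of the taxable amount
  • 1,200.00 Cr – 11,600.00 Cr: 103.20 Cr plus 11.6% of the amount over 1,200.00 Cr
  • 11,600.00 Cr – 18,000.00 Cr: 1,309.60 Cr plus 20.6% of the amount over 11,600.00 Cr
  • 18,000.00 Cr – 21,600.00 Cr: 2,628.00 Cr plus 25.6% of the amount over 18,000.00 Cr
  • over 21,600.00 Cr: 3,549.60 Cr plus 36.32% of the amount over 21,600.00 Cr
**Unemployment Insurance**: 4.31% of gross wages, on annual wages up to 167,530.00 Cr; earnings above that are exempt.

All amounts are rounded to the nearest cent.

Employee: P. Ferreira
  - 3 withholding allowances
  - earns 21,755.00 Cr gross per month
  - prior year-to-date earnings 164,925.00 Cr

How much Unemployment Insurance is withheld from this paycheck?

112.28 Cr

Unemployment Insurance: cap 167,530.00 Cr − YTD 164,925.00 Cr = 2,605.00 Cr subject; 4.31% × 2,605.00 Cr = 112.28 Cr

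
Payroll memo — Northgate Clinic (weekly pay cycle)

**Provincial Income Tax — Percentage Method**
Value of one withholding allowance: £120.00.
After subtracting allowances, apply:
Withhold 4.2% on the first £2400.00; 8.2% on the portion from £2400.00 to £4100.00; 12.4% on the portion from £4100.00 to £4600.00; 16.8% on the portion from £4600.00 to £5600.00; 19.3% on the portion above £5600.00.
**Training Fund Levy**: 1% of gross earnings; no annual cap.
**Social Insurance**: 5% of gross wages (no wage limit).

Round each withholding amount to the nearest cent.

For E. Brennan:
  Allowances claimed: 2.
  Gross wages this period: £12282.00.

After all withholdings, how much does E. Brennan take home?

£9831.57

Provincial Income Tax: taxable = £12282.00 − 2×£120.00 = £12042.00
  £470.20 + 19.3% × (£12042.00 − £5600.00) = £470.20 + 19.3% × £6442.00 = £1713.51
Training Fund Levy: 1% × £12282.00 = £122.82
Social Insurance: 5% × £12282.00 = £614.10
Total withheld: £1713.51 + £122.82 + £614.10 = £2450.43
Net pay: £12282.00 − £2450.43 = £9831.57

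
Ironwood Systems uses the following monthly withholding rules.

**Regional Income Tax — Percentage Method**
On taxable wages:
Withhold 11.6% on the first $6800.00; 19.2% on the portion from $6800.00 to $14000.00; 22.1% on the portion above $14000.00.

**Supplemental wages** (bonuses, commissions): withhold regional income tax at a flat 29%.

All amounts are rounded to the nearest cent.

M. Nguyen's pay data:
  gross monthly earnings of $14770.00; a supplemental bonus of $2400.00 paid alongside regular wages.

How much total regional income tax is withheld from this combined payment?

Regional Income Tax: taxable = $14770.00
  $2171.20 + 22.1% × ($14770.00 − $14000.00) = $2171.20 + 22.1% × $770.00 = $2341.37
Supplemental (29% flat on bonus): 29% × $2400.00 = $696.00
Total regional income tax: $2341.37 + $696.00 = $3037.37

$3037.37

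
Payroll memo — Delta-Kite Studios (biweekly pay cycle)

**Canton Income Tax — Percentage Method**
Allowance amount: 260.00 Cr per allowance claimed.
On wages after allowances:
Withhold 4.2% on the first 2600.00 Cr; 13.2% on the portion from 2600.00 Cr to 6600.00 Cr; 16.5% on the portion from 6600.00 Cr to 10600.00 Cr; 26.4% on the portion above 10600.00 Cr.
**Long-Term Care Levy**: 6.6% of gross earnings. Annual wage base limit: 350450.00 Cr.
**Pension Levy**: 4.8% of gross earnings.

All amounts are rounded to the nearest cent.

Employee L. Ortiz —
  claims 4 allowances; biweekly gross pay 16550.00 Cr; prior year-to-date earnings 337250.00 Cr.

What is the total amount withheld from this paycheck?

4259.04 Cr

Canton Income Tax: taxable = 16550.00 Cr − 4×260.00 Cr = 15510.00 Cr
  1297.20 Cr + 26.4% × (15510.00 Cr − 10600.00 Cr) = 1297.20 Cr + 26.4% × 4910.00 Cr = 2593.44 Cr
Long-Term Care Levy: cap 350450.00 Cr − YTD 337250.00 Cr = 13200.00 Cr subject; 6.6% × 13200.00 Cr = 871.20 Cr
Pension Levy: 4.8% × 16550.00 Cr = 794.40 Cr
Total: 2593.44 Cr + 871.20 Cr + 794.40 Cr = 4259.04 Cr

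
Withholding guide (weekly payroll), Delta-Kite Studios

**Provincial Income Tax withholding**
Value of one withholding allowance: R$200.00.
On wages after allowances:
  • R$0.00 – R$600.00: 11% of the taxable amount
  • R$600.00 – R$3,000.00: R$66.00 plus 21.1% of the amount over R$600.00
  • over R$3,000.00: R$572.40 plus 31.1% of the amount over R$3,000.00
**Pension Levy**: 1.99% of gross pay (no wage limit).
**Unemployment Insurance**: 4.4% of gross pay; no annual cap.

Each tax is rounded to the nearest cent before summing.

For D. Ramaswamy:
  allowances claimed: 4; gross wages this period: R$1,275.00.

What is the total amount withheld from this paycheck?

Provincial Income Tax: taxable = R$1,275.00 − 4×R$200.00 = R$475.00
  11% × R$475.00 = R$52.25
Pension Levy: 1.99% × R$1,275.00 = R$25.37
Unemployment Insurance: 4.4% × R$1,275.00 = R$56.10
Total: R$52.25 + R$25.37 + R$56.10 = R$133.72

R$133.72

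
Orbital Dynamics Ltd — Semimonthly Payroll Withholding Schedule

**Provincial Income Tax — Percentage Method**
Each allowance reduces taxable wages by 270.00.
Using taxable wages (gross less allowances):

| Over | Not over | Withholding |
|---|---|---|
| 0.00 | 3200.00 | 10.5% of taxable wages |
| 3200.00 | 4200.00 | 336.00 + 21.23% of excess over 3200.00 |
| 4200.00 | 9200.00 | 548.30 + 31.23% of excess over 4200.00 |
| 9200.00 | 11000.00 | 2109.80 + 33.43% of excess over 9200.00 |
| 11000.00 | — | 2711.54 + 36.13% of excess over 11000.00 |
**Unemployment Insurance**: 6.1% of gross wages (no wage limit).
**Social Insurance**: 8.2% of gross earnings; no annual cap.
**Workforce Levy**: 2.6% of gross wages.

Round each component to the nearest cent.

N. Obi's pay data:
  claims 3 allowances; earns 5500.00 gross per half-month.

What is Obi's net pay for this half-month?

Provincial Income Tax: taxable = 5500.00 − 3×270.00 = 4690.00
  548.30 + 31.23% × (4690.00 − 4200.00) = 548.30 + 31.23% × 490.00 = 701.33
Unemployment Insurance: 6.1% × 5500.00 = 335.50
Social Insurance: 8.2% × 5500.00 = 451.00
Workforce Levy: 2.6% × 5500.00 = 143.00
Total withheld: 701.33 + 335.50 + 451.00 + 143.00 = 1630.83
Net pay: 5500.00 − 1630.83 = 3869.17

3869.17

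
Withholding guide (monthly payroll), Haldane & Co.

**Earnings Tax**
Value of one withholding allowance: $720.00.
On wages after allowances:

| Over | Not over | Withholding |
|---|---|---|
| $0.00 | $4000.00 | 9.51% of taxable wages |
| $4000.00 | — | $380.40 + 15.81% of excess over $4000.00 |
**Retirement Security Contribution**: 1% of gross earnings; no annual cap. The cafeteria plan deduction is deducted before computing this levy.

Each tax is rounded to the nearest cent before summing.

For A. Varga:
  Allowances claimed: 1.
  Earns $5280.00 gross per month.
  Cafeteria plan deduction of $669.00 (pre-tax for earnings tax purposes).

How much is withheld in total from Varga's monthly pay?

Earnings Tax: taxable = $5280.00 − $669.00 − 1×$720.00 = $3891.00
  9.51% × $3891.00 = $370.03
Retirement Security Contribution: 1% × $4611.00 = $46.11
Total: $370.03 + $46.11 = $416.14

$416.14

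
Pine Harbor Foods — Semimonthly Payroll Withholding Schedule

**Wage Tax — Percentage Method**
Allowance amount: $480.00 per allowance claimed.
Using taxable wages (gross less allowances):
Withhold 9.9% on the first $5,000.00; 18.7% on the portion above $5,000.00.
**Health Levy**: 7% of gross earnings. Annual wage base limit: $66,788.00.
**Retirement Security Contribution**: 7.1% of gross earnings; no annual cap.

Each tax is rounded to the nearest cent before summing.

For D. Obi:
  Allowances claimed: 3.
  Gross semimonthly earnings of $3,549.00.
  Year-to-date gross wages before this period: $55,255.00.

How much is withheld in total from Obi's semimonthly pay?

Wage Tax: taxable = $3,549.00 − 3×$480.00 = $2,109.00
  9.9% × $2,109.00 = $208.79
Health Levy: 7% × $3,549.00 = $248.43
Retirement Security Contribution: 7.1% × $3,549.00 = $251.98
Total: $208.79 + $248.43 + $251.98 = $709.20

$709.20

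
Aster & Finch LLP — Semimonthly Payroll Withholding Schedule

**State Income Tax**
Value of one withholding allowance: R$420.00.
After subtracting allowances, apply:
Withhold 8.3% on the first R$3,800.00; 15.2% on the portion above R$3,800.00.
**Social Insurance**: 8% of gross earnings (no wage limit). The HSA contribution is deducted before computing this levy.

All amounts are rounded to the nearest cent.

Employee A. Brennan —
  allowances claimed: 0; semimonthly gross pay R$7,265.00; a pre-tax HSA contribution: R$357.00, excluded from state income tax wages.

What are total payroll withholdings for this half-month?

State Income Tax: taxable = R$7,265.00 − R$357.00 = R$6,908.00
  R$315.40 + 15.2% × (R$6,908.00 − R$3,800.00) = R$315.40 + 15.2% × R$3,108.00 = R$787.82
Social Insurance: 8% × R$6,908.00 = R$552.64
Total: R$787.82 + R$552.64 = R$1,340.46

R$1,340.46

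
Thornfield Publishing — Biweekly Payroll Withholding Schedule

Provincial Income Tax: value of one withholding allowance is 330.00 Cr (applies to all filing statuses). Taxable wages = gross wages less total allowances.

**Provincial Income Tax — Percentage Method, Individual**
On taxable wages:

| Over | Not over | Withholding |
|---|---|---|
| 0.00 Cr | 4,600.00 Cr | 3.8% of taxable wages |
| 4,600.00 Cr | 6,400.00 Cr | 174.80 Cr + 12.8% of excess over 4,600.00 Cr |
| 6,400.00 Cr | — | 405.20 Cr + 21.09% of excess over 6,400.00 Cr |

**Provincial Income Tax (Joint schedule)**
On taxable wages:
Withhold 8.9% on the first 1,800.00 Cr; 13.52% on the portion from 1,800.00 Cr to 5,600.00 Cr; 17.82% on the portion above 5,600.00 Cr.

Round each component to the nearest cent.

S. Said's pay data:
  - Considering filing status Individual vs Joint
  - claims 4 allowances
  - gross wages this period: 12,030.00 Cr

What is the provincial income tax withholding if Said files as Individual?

1,314.18 Cr

Provincial Income Tax (Individual): taxable = 12,030.00 Cr − 4×330.00 Cr = 10,710.00 Cr
  405.20 Cr + 21.09% × (10,710.00 Cr − 6,400.00 Cr) = 405.20 Cr + 21.09% × 4,310.00 Cr = 1,314.18 Cr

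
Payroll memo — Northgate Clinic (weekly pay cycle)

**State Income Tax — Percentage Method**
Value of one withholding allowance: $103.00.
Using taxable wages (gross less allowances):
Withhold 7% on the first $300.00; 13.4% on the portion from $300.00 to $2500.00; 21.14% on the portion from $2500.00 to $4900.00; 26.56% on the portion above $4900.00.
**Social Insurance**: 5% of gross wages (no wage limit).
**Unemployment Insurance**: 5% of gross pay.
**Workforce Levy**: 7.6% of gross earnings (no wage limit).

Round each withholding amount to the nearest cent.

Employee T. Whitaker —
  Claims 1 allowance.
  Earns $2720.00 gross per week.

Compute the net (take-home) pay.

$1900.75

State Income Tax: taxable = $2720.00 − 1×$103.00 = $2617.00
  $315.80 + 21.14% × ($2617.00 − $2500.00) = $315.80 + 21.14% × $117.00 = $340.53
Social Insurance: 5% × $2720.00 = $136.00
Unemployment Insurance: 5% × $2720.00 = $136.00
Workforce Levy: 7.6% × $2720.00 = $206.72
Total withheld: $340.53 + $136.00 + $136.00 + $206.72 = $819.25
Net pay: $2720.00 − $819.25 = $1900.75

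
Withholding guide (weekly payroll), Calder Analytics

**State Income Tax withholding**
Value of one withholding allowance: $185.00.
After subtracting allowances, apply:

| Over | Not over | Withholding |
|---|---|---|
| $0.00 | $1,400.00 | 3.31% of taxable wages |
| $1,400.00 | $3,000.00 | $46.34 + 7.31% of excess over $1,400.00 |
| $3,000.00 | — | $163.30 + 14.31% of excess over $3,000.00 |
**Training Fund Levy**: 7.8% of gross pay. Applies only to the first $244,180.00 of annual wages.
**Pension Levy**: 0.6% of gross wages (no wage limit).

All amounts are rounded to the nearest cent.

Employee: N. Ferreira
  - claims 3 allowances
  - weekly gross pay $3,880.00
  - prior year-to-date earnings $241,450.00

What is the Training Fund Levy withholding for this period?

Training Fund Levy: cap $244,180.00 − YTD $241,450.00 = $2,730.00 subject; 7.8% × $2,730.00 = $212.94

$212.94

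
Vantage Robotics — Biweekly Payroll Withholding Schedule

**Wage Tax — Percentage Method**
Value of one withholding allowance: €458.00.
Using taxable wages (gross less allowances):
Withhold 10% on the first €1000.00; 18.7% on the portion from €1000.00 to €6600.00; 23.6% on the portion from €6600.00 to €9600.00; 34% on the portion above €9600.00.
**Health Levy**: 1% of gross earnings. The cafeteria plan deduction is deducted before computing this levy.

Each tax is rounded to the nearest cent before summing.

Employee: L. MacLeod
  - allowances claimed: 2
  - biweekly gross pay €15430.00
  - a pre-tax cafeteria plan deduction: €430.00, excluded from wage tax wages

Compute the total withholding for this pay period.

Wage Tax: taxable = €15430.00 − €430.00 − 2×€458.00 = €14084.00
  €1855.20 + 34% × (€14084.00 − €9600.00) = €1855.20 + 34% × €4484.00 = €3379.76
Health Levy: 1% × €15000.00 = €150.00
Total: €3379.76 + €150.00 = €3529.76

€3529.76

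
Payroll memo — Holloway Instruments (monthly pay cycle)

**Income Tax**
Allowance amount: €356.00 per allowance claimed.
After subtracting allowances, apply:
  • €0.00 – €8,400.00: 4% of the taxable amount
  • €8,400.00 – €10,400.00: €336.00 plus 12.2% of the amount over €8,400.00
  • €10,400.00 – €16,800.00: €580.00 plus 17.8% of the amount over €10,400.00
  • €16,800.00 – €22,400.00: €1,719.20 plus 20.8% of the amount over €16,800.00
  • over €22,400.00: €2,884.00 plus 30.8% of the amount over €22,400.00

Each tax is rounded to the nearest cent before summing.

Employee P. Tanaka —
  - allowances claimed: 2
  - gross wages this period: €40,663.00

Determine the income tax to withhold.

Income Tax: taxable = €40,663.00 − 2×€356.00 = €39,951.00
  €2,884.00 + 30.8% × (€39,951.00 − €22,400.00) = €2,884.00 + 30.8% × €17,551.00 = €8,289.71

€8,289.71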